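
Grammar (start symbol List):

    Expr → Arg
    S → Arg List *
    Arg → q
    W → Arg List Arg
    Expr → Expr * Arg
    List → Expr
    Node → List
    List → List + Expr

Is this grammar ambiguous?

(W, S, Node are unreachable from List, so their rules don't affect L(List).) This is a standard precedence ladder (List over Expr over Arg), with each level left-recursive on its own operator ('+' at List, '*' at Expr). That structure is LR(1), hence unambiguous.

Unambiguous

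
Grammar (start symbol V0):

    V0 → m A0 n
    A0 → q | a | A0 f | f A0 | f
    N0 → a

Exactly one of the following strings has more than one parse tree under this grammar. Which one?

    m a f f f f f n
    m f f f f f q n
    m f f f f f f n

m f f f f f f n

m a f f f f f n: 1 tree
m f f f f f q n: 1 tree
m f f f f f f n: 32 trees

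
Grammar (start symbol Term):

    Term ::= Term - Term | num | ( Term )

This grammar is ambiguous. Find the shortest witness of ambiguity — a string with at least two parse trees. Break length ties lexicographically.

length 1: no string has ≥2 trees
length 3: no string has ≥2 trees
length 5: num - num - num has 2 parse trees

Two derivations of num - num - num:
  Term ⇒ Term - Term ⇒ Term - Term - Term ⇒ num - Term - Term ⇒ num - num - Term ⇒ num - num - num
  Term ⇒ Term - Term ⇒ num - Term ⇒ num - Term - Term ⇒ num - num - Term ⇒ num - num - num

num - num - num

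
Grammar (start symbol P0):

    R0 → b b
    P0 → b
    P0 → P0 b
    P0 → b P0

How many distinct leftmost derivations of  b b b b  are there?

Parse trees for b b b b:
  [P0 [P0 [P0 [P0 b] b] b] b]
  [P0 [P0 [P0 b [P0 b]] b] b]
  [P0 [P0 b [P0 [P0 b] b]] b]
  [P0 [P0 b [P0 b [P0 b]]] b]
  [P0 b [P0 [P0 [P0 b] b] b]]
  [P0 b [P0 [P0 b [P0 b]] b]]
  [P0 b [P0 b [P0 [P0 b] b]]]
  [P0 b [P0 b [P0 b [P0 b]]]]

8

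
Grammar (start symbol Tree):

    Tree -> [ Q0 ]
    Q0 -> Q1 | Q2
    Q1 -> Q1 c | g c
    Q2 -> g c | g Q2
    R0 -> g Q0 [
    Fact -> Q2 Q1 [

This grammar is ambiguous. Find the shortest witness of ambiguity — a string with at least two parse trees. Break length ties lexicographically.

[ g c ]

length 4: [ g c ] has 2 parse trees

Two derivations of [ g c ]:
  Tree ⇒ [ Q0 ] ⇒ [ Q1 ] ⇒ [ g c ]
  Tree ⇒ [ Q0 ] ⇒ [ Q2 ] ⇒ [ g c ]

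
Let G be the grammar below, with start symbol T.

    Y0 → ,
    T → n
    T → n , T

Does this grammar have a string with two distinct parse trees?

Unambiguous

Only T is reachable from T; ignoring the rest: Right-recursive list with a separator: after each atom, whether the separator follows determines the rule. One parse per string.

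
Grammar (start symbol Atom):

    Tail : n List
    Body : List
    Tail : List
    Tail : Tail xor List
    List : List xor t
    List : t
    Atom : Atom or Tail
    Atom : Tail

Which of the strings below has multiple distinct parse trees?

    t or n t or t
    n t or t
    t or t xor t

t or t xor t

t or n t or t: 1 tree
n t or t: 1 tree
t or t xor t: 2 trees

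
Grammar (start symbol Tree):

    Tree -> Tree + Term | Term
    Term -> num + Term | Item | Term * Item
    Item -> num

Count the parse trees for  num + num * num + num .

3

Parse trees for num + num * num + num:
  [Tree [Tree [Tree [Term [Item num]]] + [Term [Term [Item num]] * [Item num]]] + [Term [Item num]]]
  [Tree [Tree [Term num + [Term [Term [Item num]] * [Item num]]]] + [Term [Item num]]]
  [Tree [Tree [Term [Term num + [Term [Item num]]] * [Item num]]] + [Term [Item num]]]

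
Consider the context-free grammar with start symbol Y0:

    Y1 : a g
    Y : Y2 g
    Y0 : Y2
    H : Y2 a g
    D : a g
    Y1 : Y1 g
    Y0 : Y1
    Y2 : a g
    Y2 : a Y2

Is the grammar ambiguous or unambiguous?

Witness: a g

Derivation 1: Y0 ⇒ Y2 ⇒ a g
Derivation 2: Y0 ⇒ Y1 ⇒ a g

Two distinct leftmost derivations for the same string.

Ambiguous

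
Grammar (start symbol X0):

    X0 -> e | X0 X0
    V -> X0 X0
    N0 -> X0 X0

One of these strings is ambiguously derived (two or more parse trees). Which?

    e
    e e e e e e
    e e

e e e e e e

e: 1 tree
e e e e e e: 42 trees
e e: 1 tree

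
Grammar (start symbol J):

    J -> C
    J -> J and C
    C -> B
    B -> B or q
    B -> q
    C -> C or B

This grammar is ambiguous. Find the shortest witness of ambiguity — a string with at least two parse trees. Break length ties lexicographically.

q or q

length 1: no string has ≥2 trees
length 3: q or q has 2 parse trees

Two derivations of q or q:
  J ⇒ C ⇒ B ⇒ B or q ⇒ q or q
  J ⇒ C ⇒ C or B ⇒ B or B ⇒ q or B ⇒ q or q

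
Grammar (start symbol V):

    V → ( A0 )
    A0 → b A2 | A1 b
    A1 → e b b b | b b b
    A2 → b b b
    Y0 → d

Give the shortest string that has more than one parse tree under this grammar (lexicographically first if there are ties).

( b b b b )

length 6: ( b b b b ) has 2 parse trees

Two derivations of ( b b b b ):
  V ⇒ ( A0 ) ⇒ ( b A2 ) ⇒ ( b b b b )
  V ⇒ ( A0 ) ⇒ ( A1 b ) ⇒ ( b b b b )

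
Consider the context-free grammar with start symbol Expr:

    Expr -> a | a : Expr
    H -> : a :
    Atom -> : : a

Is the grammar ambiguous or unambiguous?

Only Expr is reachable from Expr; ignoring the rest: The reachable grammar is A → atom sep A | atom. Each atom is followed by either the separator (recurse) or end-of-string (stop) — no choice point.

Unambiguous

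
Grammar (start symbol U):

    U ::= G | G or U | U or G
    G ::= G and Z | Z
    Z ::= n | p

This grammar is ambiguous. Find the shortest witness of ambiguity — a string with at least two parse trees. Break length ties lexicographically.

length 1: no string has ≥2 trees
length 3: n or n has 2 parse trees

Two derivations of n or n:
  U ⇒ G or U ⇒ Z or U ⇒ n or U ⇒ n or G ⇒ n or Z ⇒ n or n
  U ⇒ U or G ⇒ G or G ⇒ Z or G ⇒ n or G ⇒ n or Z ⇒ n or n

n or n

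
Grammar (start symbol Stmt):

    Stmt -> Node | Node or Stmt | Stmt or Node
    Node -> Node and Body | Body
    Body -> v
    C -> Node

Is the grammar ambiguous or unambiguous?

Ambiguous

Witness: v or v

Derivation 1: Stmt ⇒ Node or Stmt ⇒ Body or Stmt ⇒ v or Stmt ⇒ v or Node ⇒ v or Body ⇒ v or v
Derivation 2: Stmt ⇒ Stmt or Node ⇒ Node or Node ⇒ Body or Node ⇒ v or Node ⇒ v or Body ⇒ v or v

Two distinct leftmost derivations for the same string.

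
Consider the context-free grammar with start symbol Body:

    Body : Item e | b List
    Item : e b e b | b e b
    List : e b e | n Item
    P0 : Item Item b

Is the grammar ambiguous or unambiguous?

Ambiguous

Witness: b e b e

Derivation 1: Body ⇒ Item e ⇒ b e b e
Derivation 2: Body ⇒ b List ⇒ b e b e

Two distinct leftmost derivations for the same string.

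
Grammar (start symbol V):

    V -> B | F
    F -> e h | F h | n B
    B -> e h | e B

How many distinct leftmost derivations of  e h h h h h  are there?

Parse trees for e h h h h h:
  [V [F [F [F [F [F e h] h] h] h] h]]

1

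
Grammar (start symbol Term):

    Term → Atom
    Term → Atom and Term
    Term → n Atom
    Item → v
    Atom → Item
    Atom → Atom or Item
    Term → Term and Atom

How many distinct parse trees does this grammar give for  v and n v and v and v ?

3

Parse trees for v and n v and v and v:
  [Term [Atom [Item v]] and [Term [Term [Term n [Atom [Item v]]] and [Atom [Item v]]] and [Atom [Item v]]]]
  [Term [Term [Atom [Item v]] and [Term [Term n [Atom [Item v]]] and [Atom [Item v]]]] and [Atom [Item v]]]
  [Term [Term [Term [Atom [Item v]] and [Term n [Atom [Item v]]]] and [Atom [Item v]]] and [Atom [Item v]]]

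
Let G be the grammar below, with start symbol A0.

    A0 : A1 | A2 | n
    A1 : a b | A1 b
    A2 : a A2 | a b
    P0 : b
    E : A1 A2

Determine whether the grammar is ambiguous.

Witness: a b

Derivation 1: A0 ⇒ A1 ⇒ a b
Derivation 2: A0 ⇒ A2 ⇒ a b

Two distinct leftmost derivations for the same string.

Ambiguous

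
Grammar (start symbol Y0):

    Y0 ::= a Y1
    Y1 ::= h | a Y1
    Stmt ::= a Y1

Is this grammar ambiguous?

Unambiguous

(Stmt is unreachable from Y0, so its rules don't affect L(Y0).) Each reachable nonterminal has at most one production per leading terminal, and all productions are right-linear; the derivation is determined token-by-token.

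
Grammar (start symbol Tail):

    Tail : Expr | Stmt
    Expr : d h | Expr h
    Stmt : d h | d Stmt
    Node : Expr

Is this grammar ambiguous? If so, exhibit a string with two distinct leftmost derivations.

Ambiguous

Witness: d h

Derivation 1: Tail ⇒ Expr ⇒ d h
Derivation 2: Tail ⇒ Stmt ⇒ d h

Two distinct leftmost derivations for the same string.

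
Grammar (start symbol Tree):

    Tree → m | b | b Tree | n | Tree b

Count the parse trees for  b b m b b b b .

Parse trees for b b m b b b b (showing first 6 of 15):
  [Tree b [Tree b [Tree [Tree [Tree [Tree [Tree m] b] b] b] b]]]
  [Tree b [Tree [Tree b [Tree [Tree [Tree [Tree m] b] b] b]] b]]
  [Tree b [Tree [Tree [Tree b [Tree [Tree [Tree m] b] b]] b] b]]
  [Tree b [Tree [Tree [Tree [Tree b [Tree [Tree m] b]] b] b] b]]
  [Tree b [Tree [Tree [Tree [Tree [Tree b [Tree m]] b] b] b] b]]
  [Tree [Tree b [Tree b [Tree [Tree [Tree [Tree m] b] b] b]]] b]

15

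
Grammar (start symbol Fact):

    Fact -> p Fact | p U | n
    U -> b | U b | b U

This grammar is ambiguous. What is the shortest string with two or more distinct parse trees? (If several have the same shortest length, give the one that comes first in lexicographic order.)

length 1: no string has ≥2 trees
length 2: no string has ≥2 trees
length 3: p b b has 2 parse trees

Two derivations of p b b:
  Fact ⇒ p U ⇒ p U b ⇒ p b b
  Fact ⇒ p U ⇒ p b U ⇒ p b b

p b b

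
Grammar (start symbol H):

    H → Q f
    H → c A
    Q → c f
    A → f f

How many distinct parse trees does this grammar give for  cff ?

2

Parse trees for cff:
  [H [Q c f] f]
  [H c [A f f]]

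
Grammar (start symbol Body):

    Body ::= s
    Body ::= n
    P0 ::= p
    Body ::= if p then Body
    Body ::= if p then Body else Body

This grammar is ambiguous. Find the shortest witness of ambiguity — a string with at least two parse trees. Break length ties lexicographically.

if p then if p then n else n

length 1: no string has ≥2 trees
length 4: no string has ≥2 trees
length 6: no string has ≥2 trees
length 7: no string has ≥2 trees
length 9: if p then if p then n else n has 2 parse trees

Two derivations of if p then if p then n else n:
  Body ⇒ if p then Body ⇒ if p then if p then Body else Body ⇒ if p then if p then n else Body ⇒ if p then if p then n else n
  Body ⇒ if p then Body else Body ⇒ if p then if p then Body else Body ⇒ if p then if p then n else Body ⇒ if p then if p then n else n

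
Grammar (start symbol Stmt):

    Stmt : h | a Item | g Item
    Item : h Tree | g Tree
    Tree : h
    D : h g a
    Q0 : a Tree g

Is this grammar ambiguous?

Unambiguous

Only Stmt, Item, Tree are reachable from Stmt; ignoring the rest: The reachable rules are right-linear with at most one rule per (nonterminal, next-terminal) pair. Each input token forces the next rule, so parsing is deterministic.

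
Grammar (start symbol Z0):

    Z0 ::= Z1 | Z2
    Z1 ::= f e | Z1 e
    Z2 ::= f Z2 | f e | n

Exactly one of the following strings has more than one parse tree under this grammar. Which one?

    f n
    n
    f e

f n: 1 tree
n: 1 tree
f e: 2 trees

f e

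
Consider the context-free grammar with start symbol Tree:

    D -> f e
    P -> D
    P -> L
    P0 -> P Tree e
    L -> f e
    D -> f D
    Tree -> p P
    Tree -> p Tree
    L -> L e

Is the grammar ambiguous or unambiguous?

Witness: p f e

Derivation 1: Tree ⇒ p P ⇒ p D ⇒ p f e
Derivation 2: Tree ⇒ p P ⇒ p L ⇒ p f e

Two distinct leftmost derivations for the same string.

Ambiguous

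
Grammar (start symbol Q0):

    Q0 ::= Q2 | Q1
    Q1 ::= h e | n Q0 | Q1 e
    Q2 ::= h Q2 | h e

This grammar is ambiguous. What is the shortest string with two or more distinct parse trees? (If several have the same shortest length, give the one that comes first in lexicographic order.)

length 2: h e has 2 parse trees

Two derivations of h e:
  Q0 ⇒ Q2 ⇒ h e
  Q0 ⇒ Q1 ⇒ h e

h e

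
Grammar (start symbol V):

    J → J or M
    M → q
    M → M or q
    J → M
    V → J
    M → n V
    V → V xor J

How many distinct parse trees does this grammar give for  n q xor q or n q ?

3

Parse trees for n q xor q or n q:
  [V [J [J [M n [V [V [J [M q]]] xor [J [M q]]]]] or [M n [V [J [M q]]]]]]
  [V [J [M n [V [V [J [M q]]] xor [J [J [M q]] or [M n [V [J [M q]]]]]]]]]
  [V [V [J [M n [V [J [M q]]]]]] xor [J [J [M q]] or [M n [V [J [M q]]]]]]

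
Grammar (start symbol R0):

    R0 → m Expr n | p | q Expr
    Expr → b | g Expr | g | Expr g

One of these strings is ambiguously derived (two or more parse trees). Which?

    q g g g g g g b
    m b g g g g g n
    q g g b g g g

q g g g g g g b: 1 tree
m b g g g g g n: 1 tree
q g g b g g g: 10 trees

q g g b g g g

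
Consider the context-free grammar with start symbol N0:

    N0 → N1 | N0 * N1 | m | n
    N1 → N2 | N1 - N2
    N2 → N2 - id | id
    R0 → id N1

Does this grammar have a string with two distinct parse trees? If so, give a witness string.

Ambiguous

Witness: id - id

Derivation 1: N0 ⇒ N1 ⇒ N2 ⇒ N2 - id ⇒ id - id
Derivation 2: N0 ⇒ N1 ⇒ N1 - N2 ⇒ N2 - N2 ⇒ id - N2 ⇒ id - id

Two distinct leftmost derivations for the same string.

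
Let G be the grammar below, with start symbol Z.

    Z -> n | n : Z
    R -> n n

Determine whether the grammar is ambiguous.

Unambiguous

Only Z is reachable from Z; ignoring the rest: The reachable grammar is A → atom sep A | atom. Each atom is followed by either the separator (recurse) or end-of-string (stop) — no choice point.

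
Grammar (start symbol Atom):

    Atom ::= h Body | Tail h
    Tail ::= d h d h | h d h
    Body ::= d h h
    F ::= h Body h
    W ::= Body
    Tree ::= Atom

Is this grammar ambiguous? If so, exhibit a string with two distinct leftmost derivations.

Ambiguous

Witness: h d h h

Derivation 1: Atom ⇒ h Body ⇒ h d h h
Derivation 2: Atom ⇒ Tail h ⇒ h d h h

Two distinct leftmost derivations for the same string.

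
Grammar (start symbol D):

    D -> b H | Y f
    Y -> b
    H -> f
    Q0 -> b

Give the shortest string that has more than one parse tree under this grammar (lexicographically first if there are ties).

b f

length 2: b f has 2 parse trees

Two derivations of b f:
  D ⇒ b H ⇒ b f
  D ⇒ Y f ⇒ b f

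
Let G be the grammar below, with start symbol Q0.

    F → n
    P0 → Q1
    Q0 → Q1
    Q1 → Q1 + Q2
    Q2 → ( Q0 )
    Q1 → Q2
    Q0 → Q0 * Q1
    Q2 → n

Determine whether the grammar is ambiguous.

Unambiguous

(P0, F are unreachable from Q0, so their rules don't affect L(Q0).) This is a standard precedence ladder (Q0 over Q1 over Q2), with each level left-recursive on its own operator ('*' at Q0, '+' at Q1). That structure is LR(1), hence unambiguous.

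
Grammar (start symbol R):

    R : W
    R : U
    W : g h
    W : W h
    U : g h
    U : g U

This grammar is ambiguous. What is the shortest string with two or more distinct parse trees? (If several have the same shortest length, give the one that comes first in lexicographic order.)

length 2: g h has 2 parse trees

Two derivations of g h:
  R ⇒ W ⇒ g h
  R ⇒ U ⇒ g h

g h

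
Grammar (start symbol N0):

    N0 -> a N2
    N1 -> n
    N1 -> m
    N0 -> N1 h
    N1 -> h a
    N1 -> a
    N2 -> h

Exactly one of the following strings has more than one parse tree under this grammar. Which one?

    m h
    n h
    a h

a h

m h: 1 tree
n h: 1 tree
a h: 2 trees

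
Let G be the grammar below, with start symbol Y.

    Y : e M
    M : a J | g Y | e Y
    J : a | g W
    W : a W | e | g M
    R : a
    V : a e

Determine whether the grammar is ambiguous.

(R, V are unreachable from Y, so their rules don't affect L(Y).) Restricted to the reachable nonterminals, every rule has the form A → t or A → t B, and no two rules for the same A share a first terminal. The grammar encodes a DFA — one run per string.

Unambiguous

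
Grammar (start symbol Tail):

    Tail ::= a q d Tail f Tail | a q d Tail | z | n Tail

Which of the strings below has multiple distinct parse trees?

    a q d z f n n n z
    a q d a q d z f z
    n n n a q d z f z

a q d a q d z f z

a q d z f n n n z: 1 tree
a q d a q d z f z: 2 trees
n n n a q d z f z: 1 tree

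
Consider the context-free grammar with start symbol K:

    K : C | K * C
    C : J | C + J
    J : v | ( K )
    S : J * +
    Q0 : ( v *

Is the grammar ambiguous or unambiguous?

(S, Q0 are unreachable from K, so their rules don't affect L(K).) The grammar is stratified — K handles '*' (left-recursive), C handles '+', J atoms. Each operator has a fixed associativity and precedence level, so every string has one parse.

Unambiguous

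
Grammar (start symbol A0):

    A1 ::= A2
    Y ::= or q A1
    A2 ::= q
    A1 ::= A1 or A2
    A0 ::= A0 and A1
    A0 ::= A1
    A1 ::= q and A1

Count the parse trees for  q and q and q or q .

7

Parse trees for q and q and q or q:
  [A0 [A0 [A1 [A2 q]]] and [A1 [A1 q and [A1 [A2 q]]] or [A2 q]]]
  [A0 [A0 [A1 [A2 q]]] and [A1 q and [A1 [A1 [A2 q]] or [A2 q]]]]
  [A0 [A0 [A0 [A1 [A2 q]]] and [A1 [A2 q]]] and [A1 [A1 [A2 q]] or [A2 q]]]
  [A0 [A0 [A1 q and [A1 [A2 q]]]] and [A1 [A1 [A2 q]] or [A2 q]]]
  [A0 [A1 [A1 q and [A1 q and [A1 [A2 q]]]] or [A2 q]]]
  [A0 [A1 q and [A1 [A1 q and [A1 [A2 q]]] or [A2 q]]]]
  [A0 [A1 q and [A1 q and [A1 [A1 [A2 q]] or [A2 q]]]]]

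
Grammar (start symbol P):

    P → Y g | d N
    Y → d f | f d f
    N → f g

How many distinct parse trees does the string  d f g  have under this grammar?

Parse trees for d f g:
  [P [Y d f] g]
  [P d [N f g]]

2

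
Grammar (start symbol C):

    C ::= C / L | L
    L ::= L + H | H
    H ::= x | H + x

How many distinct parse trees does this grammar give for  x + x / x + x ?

Parse trees for x + x / x + x:
  [C [C [L [L [H x]] + [H x]]] / [L [L [H x]] + [H x]]]
  [C [C [L [L [H x]] + [H x]]] / [L [H [H x] + x]]]
  [C [C [L [H [H x] + x]]] / [L [L [H x]] + [H x]]]
  [C [C [L [H [H x] + x]]] / [L [H [H x] + x]]]

4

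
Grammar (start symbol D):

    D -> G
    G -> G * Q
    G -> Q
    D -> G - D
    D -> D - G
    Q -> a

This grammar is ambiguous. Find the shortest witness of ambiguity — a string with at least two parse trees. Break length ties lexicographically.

a - a

length 1: no string has ≥2 trees
length 3: a - a has 2 parse trees

Two derivations of a - a:
  D ⇒ G - D ⇒ Q - D ⇒ a - D ⇒ a - G ⇒ a - Q ⇒ a - a
  D ⇒ D - G ⇒ G - G ⇒ Q - G ⇒ a - G ⇒ a - Q ⇒ a - a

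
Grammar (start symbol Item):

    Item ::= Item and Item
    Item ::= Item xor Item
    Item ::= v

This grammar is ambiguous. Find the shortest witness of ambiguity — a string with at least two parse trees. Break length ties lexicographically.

length 1: no string has ≥2 trees
length 3: no string has ≥2 trees
length 5: v and v and v has 2 parse trees

Two derivations of v and v and v:
  Item ⇒ Item and Item ⇒ Item and Item and Item ⇒ v and Item and Item ⇒ v and v and Item ⇒ v and v and v
  Item ⇒ Item and Item ⇒ v and Item ⇒ v and Item and Item ⇒ v and v and Item ⇒ v and v and v

v and v and v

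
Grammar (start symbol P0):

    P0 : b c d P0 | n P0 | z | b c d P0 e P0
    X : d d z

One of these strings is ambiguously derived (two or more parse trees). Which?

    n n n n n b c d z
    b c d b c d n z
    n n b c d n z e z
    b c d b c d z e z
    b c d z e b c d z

b c d b c d z e z

n n n n n b c d z: 1 tree
b c d b c d n z: 1 tree
n n b c d n z e z: 1 tree
b c d b c d z e z: 2 trees
b c d z e b c d z: 1 tree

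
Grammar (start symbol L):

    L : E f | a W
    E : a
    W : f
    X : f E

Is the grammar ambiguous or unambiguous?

Witness: a f

Derivation 1: L ⇒ E f ⇒ a f
Derivation 2: L ⇒ a W ⇒ a f

Two distinct leftmost derivations for the same string.

Ambiguous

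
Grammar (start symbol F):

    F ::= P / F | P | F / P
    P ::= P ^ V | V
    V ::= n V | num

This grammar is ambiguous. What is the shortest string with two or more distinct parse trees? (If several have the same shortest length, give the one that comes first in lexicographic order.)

length 1: no string has ≥2 trees
length 2: no string has ≥2 trees
length 3: num / num has 2 parse trees

Two derivations of num / num:
  F ⇒ P / F ⇒ V / F ⇒ num / F ⇒ num / P ⇒ num / V ⇒ num / num
  F ⇒ F / P ⇒ P / P ⇒ V / P ⇒ num / P ⇒ num / V ⇒ num / num

num / num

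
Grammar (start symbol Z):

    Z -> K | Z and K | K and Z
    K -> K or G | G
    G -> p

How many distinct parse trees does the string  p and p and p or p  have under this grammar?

4

Parse trees for p and p and p or p:
  [Z [Z [Z [K [G p]]] and [K [G p]]] and [K [K [G p]] or [G p]]]
  [Z [Z [K [G p]] and [Z [K [G p]]]] and [K [K [G p]] or [G p]]]
  [Z [K [G p]] and [Z [Z [K [G p]]] and [K [K [G p]] or [G p]]]]
  [Z [K [G p]] and [Z [K [G p]] and [Z [K [K [G p]] or [G p]]]]]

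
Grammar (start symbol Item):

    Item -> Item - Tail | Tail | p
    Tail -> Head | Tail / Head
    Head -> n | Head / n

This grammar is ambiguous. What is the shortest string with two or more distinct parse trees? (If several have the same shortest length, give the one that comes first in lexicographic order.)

n / n

length 1: no string has ≥2 trees
length 3: n / n has 2 parse trees

Two derivations of n / n:
  Item ⇒ Tail ⇒ Head ⇒ Head / n ⇒ n / n
  Item ⇒ Tail ⇒ Tail / Head ⇒ Head / Head ⇒ n / Head ⇒ n / n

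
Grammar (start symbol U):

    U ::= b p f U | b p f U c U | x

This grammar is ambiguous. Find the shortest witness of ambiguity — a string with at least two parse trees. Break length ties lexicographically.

b p f b p f x c x

length 1: no string has ≥2 trees
length 4: no string has ≥2 trees
length 6: no string has ≥2 trees
length 7: no string has ≥2 trees
length 9: b p f b p f x c x has 2 parse trees

Two derivations of b p f b p f x c x:
  U ⇒ b p f U ⇒ b p f b p f U c U ⇒ b p f b p f x c U ⇒ b p f b p f x c x
  U ⇒ b p f U c U ⇒ b p f b p f U c U ⇒ b p f b p f x c U ⇒ b p f b p f x c x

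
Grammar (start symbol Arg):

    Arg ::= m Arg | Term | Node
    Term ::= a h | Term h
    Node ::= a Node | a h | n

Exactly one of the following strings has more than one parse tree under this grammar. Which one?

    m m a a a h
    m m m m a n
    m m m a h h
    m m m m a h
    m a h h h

m m a a a h: 1 tree
m m m m a n: 1 tree
m m m a h h: 1 tree
m m m m a h: 2 trees
m a h h h: 1 tree

m m m m a h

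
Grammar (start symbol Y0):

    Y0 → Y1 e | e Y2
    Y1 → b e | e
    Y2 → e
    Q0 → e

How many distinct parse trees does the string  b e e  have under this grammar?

Parse trees for b e e:
  [Y0 [Y1 b e] e]

1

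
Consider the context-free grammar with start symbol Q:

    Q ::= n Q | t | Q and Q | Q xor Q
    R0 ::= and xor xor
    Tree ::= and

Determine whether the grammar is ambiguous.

Witness: n t and t

Derivation 1: Q ⇒ n Q ⇒ n Q and Q ⇒ n t and Q ⇒ n t and t
Derivation 2: Q ⇒ Q and Q ⇒ n Q and Q ⇒ n t and Q ⇒ n t and t

Two distinct leftmost derivations for the same string.

Ambiguous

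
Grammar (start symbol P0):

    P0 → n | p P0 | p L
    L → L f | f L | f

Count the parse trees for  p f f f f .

Parse trees for p f f f f:
  [P0 p [L [L [L [L f] f] f] f]]
  [P0 p [L [L [L f [L f]] f] f]]
  [P0 p [L [L f [L [L f] f]] f]]
  [P0 p [L [L f [L f [L f]]] f]]
  [P0 p [L f [L [L [L f] f] f]]]
  [P0 p [L f [L [L f [L f]] f]]]
  [P0 p [L f [L f [L [L f] f]]]]
  [P0 p [L f [L f [L f [L f]]]]]

8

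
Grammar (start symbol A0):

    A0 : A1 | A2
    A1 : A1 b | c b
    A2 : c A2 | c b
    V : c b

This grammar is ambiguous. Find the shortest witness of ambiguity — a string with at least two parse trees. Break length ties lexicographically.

length 2: c b has 2 parse trees

Two derivations of c b:
  A0 ⇒ A1 ⇒ c b
  A0 ⇒ A2 ⇒ c b

c b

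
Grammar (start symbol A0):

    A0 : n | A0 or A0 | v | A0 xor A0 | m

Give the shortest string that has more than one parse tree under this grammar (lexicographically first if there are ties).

length 1: no string has ≥2 trees
length 3: no string has ≥2 trees
length 5: m or m or m has 2 parse trees

Two derivations of m or m or m:
  A0 ⇒ A0 or A0 ⇒ A0 or A0 or A0 ⇒ m or A0 or A0 ⇒ m or m or A0 ⇒ m or m or m
  A0 ⇒ A0 or A0 ⇒ m or A0 ⇒ m or A0 or A0 ⇒ m or m or A0 ⇒ m or m or m

m or m or m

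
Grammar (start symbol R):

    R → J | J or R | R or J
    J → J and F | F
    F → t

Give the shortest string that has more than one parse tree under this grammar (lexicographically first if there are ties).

t or t

length 1: no string has ≥2 trees
length 3: t or t has 2 parse trees

Two derivations of t or t:
  R ⇒ J or R ⇒ F or R ⇒ t or R ⇒ t or J ⇒ t or F ⇒ t or t
  R ⇒ R or J ⇒ J or J ⇒ F or J ⇒ t or J ⇒ t or F ⇒ t or t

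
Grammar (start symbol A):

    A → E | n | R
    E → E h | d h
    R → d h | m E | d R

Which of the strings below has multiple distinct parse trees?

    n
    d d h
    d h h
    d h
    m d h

d h

n: 1 tree
d d h: 1 tree
d h h: 1 tree
d h: 2 trees
m d h: 1 tree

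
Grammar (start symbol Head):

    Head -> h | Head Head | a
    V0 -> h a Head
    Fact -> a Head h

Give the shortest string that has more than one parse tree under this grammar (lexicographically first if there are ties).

length 1: no string has ≥2 trees
length 2: no string has ≥2 trees
length 3: a a a has 2 parse trees

Two derivations of a a a:
  Head ⇒ Head Head ⇒ Head Head Head ⇒ a Head Head ⇒ a a Head ⇒ a a a
  Head ⇒ Head Head ⇒ a Head ⇒ a Head Head ⇒ a a Head ⇒ a a a

a a a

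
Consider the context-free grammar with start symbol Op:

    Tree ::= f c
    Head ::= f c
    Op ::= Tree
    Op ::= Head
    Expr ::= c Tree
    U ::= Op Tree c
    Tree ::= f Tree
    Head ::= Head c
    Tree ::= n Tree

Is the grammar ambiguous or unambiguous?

Witness: f c

Derivation 1: Op ⇒ Tree ⇒ f c
Derivation 2: Op ⇒ Head ⇒ f c

Two distinct leftmost derivations for the same string.

Ambiguous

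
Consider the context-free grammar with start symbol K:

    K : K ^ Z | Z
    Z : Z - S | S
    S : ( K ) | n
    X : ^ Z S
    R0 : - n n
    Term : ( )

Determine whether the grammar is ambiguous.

Unambiguous

Only K, Z, S are reachable from K; ignoring the rest: K → K ^ Z | Z  ;  Z → Z - S | S  — a left-associative chain with S at the bottom. Each string factors uniquely by precedence.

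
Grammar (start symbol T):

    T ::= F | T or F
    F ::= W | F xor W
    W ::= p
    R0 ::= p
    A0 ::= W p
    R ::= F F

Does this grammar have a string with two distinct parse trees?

Unambiguous

(R0, A0, R are unreachable from T, so their rules don't affect L(T).) The grammar is stratified — T handles 'or' (left-recursive), F handles 'xor', W atoms. Each operator has a fixed associativity and precedence level, so every string has one parse.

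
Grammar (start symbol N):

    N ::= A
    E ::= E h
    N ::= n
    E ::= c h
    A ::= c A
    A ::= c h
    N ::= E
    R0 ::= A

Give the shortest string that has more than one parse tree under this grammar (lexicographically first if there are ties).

length 1: no string has ≥2 trees
length 2: c h has 2 parse trees

Two derivations of c h:
  N ⇒ A ⇒ c h
  N ⇒ E ⇒ c h

c h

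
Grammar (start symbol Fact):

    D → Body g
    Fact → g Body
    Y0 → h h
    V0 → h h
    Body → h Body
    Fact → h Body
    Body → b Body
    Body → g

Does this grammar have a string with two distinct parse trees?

Unambiguous

(V0, D, Y0 are unreachable from Fact, so their rules don't affect L(Fact).) Each reachable nonterminal has at most one production per leading terminal, and all productions are right-linear; the derivation is determined token-by-token.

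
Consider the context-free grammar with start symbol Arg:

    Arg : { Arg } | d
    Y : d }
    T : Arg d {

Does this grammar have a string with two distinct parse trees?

(Y, T are unreachable from Arg, so their rules don't affect L(Arg).) L(Arg) is { openⁿ atom closeⁿ : n ≥ 0 }. The bracket depth fixes n, and the derivation is forced at every step.

Unambiguous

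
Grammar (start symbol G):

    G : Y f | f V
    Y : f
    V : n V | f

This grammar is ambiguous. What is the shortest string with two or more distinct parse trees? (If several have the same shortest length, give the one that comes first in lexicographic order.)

f f

length 2: f f has 2 parse trees

Two derivations of f f:
  G ⇒ Y f ⇒ f f
  G ⇒ f V ⇒ f f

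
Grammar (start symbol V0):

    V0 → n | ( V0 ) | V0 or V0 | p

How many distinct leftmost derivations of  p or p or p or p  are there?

Parse trees for p or p or p or p:
  [V0 [V0 p] or [V0 [V0 p] or [V0 [V0 p] or [V0 p]]]]
  [V0 [V0 p] or [V0 [V0 [V0 p] or [V0 p]] or [V0 p]]]
  [V0 [V0 [V0 p] or [V0 p]] or [V0 [V0 p] or [V0 p]]]
  [V0 [V0 [V0 p] or [V0 [V0 p] or [V0 p]]] or [V0 p]]
  [V0 [V0 [V0 [V0 p] or [V0 p]] or [V0 p]] or [V0 p]]

5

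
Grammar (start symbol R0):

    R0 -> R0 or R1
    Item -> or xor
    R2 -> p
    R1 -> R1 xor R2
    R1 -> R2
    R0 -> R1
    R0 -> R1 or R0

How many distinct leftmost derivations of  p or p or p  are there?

4

Parse trees for p or p or p:
  [R0 [R0 [R0 [R1 [R2 p]]] or [R1 [R2 p]]] or [R1 [R2 p]]]
  [R0 [R0 [R1 [R2 p]] or [R0 [R1 [R2 p]]]] or [R1 [R2 p]]]
  [R0 [R1 [R2 p]] or [R0 [R0 [R1 [R2 p]]] or [R1 [R2 p]]]]
  [R0 [R1 [R2 p]] or [R0 [R1 [R2 p]] or [R0 [R1 [R2 p]]]]]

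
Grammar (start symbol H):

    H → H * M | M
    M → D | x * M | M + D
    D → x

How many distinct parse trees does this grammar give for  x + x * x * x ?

Parse trees for x + x * x * x:
  [H [H [M [M [D x]] + [D x]]] * [M x * [M [D x]]]]
  [H [H [H [M [M [D x]] + [D x]]] * [M [D x]]] * [M [D x]]]

2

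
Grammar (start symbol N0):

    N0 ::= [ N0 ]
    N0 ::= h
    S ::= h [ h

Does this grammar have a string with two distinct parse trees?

(S is unreachable from N0, so its rules don't affect L(N0).) L(N0) is { openⁿ atom closeⁿ : n ≥ 0 }. The bracket depth fixes n, and the derivation is forced at every step.

Unambiguous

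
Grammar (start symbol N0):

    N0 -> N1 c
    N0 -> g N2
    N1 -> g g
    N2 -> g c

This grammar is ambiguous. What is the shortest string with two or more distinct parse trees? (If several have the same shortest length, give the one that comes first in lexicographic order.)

length 3: g g c has 2 parse trees

Two derivations of g g c:
  N0 ⇒ N1 c ⇒ g g c
  N0 ⇒ g N2 ⇒ g g c

g g c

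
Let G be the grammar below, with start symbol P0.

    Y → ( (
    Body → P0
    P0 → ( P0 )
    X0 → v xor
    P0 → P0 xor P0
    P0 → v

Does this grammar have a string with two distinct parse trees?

Ambiguous

Witness: v xor v xor v

Derivation 1: P0 ⇒ P0 xor P0 ⇒ P0 xor P0 xor P0 ⇒ v xor P0 xor P0 ⇒ v xor v xor P0 ⇒ v xor v xor v
Derivation 2: P0 ⇒ P0 xor P0 ⇒ v xor P0 ⇒ v xor P0 xor P0 ⇒ v xor v xor P0 ⇒ v xor v xor v

Two distinct leftmost derivations for the same string.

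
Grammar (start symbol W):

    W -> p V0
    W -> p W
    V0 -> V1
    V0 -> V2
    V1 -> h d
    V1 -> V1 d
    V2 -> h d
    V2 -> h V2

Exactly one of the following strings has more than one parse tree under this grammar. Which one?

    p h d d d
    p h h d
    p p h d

p p h d

p h d d d: 1 tree
p h h d: 1 tree
p p h d: 2 trees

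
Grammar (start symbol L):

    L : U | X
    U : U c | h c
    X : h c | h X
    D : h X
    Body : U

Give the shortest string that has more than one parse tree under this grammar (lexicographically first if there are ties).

h c

length 2: h c has 2 parse trees

Two derivations of h c:
  L ⇒ U ⇒ h c
  L ⇒ X ⇒ h c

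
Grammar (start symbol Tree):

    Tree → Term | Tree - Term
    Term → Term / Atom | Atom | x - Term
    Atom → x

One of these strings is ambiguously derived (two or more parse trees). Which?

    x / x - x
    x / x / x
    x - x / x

x / x - x: 1 tree
x / x / x: 1 tree
x - x / x: 3 trees

x - x / x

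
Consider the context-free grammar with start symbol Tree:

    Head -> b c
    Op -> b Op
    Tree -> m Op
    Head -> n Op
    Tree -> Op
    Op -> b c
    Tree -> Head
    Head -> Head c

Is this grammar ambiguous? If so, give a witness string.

Witness: b c

Derivation 1: Tree ⇒ Op ⇒ b c
Derivation 2: Tree ⇒ Head ⇒ b c

Two distinct leftmost derivations for the same string.

Ambiguous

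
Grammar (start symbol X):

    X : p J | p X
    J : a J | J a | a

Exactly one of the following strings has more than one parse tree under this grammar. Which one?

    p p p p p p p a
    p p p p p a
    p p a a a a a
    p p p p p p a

p p a a a a a

p p p p p p p a: 1 tree
p p p p p a: 1 tree
p p a a a a a: 16 trees
p p p p p p a: 1 tree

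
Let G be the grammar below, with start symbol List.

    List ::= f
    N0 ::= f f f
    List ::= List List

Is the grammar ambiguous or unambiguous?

Ambiguous

Witness: f f f

Derivation 1: List ⇒ List List ⇒ f List ⇒ f List List ⇒ f f List ⇒ f f f
Derivation 2: List ⇒ List List ⇒ List List List ⇒ f List List ⇒ f f List ⇒ f f f

Two distinct leftmost derivations for the same string.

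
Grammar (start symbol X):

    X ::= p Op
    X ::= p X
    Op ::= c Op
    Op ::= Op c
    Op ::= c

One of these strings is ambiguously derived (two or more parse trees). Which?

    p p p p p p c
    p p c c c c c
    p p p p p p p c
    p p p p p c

p p p p p p c: 1 tree
p p c c c c c: 16 trees
p p p p p p p c: 1 tree
p p p p p c: 1 tree

p p c c c c c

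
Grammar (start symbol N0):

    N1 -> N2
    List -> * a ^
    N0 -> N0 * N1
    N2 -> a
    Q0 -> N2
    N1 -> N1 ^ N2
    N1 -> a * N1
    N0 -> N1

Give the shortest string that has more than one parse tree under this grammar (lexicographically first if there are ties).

a * a

length 1: no string has ≥2 trees
length 3: a * a has 2 parse trees

Two derivations of a * a:
  N0 ⇒ N0 * N1 ⇒ N1 * N1 ⇒ N2 * N1 ⇒ a * N1 ⇒ a * N2 ⇒ a * a
  N0 ⇒ N1 ⇒ a * N1 ⇒ a * N2 ⇒ a * a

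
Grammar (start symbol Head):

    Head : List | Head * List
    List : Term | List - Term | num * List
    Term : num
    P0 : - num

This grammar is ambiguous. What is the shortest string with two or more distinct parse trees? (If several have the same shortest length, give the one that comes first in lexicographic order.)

num * num

length 1: no string has ≥2 trees
length 3: num * num has 2 parse trees

Two derivations of num * num:
  Head ⇒ List ⇒ num * List ⇒ num * Term ⇒ num * num
  Head ⇒ Head * List ⇒ List * List ⇒ Term * List ⇒ num * List ⇒ num * Term ⇒ num * num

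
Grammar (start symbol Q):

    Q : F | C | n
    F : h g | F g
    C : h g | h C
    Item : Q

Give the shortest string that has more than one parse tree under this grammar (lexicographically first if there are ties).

h g

length 1: no string has ≥2 trees
length 2: h g has 2 parse trees

Two derivations of h g:
  Q ⇒ F ⇒ h g
  Q ⇒ C ⇒ h g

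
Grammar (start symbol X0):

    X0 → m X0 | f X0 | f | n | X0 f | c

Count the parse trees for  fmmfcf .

5

Parse trees for fmmfcf:
  [X0 f [X0 m [X0 m [X0 f [X0 [X0 c] f]]]]]
  [X0 f [X0 m [X0 m [X0 [X0 f [X0 c]] f]]]]
  [X0 f [X0 m [X0 [X0 m [X0 f [X0 c]]] f]]]
  [X0 f [X0 [X0 m [X0 m [X0 f [X0 c]]]] f]]
  [X0 [X0 f [X0 m [X0 m [X0 f [X0 c]]]]] f]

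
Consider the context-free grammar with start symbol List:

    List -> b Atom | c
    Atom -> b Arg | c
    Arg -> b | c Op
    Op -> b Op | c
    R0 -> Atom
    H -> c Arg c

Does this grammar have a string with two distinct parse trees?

Unambiguous

(R0, H are unreachable from List, so their rules don't affect L(List).) Each reachable nonterminal has at most one production per leading terminal, and all productions are right-linear; the derivation is determined token-by-token.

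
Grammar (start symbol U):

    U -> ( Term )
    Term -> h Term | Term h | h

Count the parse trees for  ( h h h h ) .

Parse trees for ( h h h h ):
  [U ( [Term h [Term h [Term h [Term h]]]] )]
  [U ( [Term h [Term h [Term [Term h] h]]] )]
  [U ( [Term h [Term [Term h [Term h]] h]] )]
  [U ( [Term h [Term [Term [Term h] h] h]] )]
  [U ( [Term [Term h [Term h [Term h]]] h] )]
  [U ( [Term [Term h [Term [Term h] h]] h] )]
  [U ( [Term [Term [Term h [Term h]] h] h] )]
  [U ( [Term [Term [Term [Term h] h] h] h] )]

8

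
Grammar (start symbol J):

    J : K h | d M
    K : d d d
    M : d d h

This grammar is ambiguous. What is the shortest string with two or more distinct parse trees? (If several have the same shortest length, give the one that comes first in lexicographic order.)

length 4: d d d h has 2 parse trees

Two derivations of d d d h:
  J ⇒ K h ⇒ d d d h
  J ⇒ d M ⇒ d d d h

d d d h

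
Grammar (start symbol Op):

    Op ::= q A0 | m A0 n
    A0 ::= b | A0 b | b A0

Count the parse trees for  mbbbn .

Parse trees for mbbbn:
  [Op m [A0 [A0 [A0 b] b] b] n]
  [Op m [A0 [A0 b [A0 b]] b] n]
  [Op m [A0 b [A0 [A0 b] b]] n]
  [Op m [A0 b [A0 b [A0 b]]] n]

4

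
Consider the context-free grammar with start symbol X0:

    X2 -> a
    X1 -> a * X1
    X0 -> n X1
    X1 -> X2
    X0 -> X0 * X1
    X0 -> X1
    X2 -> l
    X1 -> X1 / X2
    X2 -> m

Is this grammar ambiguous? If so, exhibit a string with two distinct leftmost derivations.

Ambiguous

Witness: a * a

Derivation 1: X0 ⇒ X0 * X1 ⇒ X1 * X1 ⇒ X2 * X1 ⇒ a * X1 ⇒ a * X2 ⇒ a * a
Derivation 2: X0 ⇒ X1 ⇒ a * X1 ⇒ a * X2 ⇒ a * a

Two distinct leftmost derivations for the same string.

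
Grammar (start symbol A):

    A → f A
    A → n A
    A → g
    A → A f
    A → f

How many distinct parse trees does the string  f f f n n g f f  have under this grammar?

Parse trees for f f f n n g f f (showing first 6 of 21):
  [A f [A f [A f [A n [A n [A [A [A g] f] f]]]]]]
  [A f [A f [A f [A n [A [A n [A [A g] f]] f]]]]]
  [A f [A f [A f [A n [A [A [A n [A g]] f] f]]]]]
  [A f [A f [A f [A [A n [A n [A [A g] f]]] f]]]]
  [A f [A f [A f [A [A n [A [A n [A g]] f]] f]]]]
  [A f [A f [A f [A [A [A n [A n [A g]]] f] f]]]]

21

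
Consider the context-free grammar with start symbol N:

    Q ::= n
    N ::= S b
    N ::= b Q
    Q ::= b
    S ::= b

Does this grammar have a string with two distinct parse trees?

Ambiguous

Witness: b b

Derivation 1: N ⇒ S b ⇒ b b
Derivation 2: N ⇒ b Q ⇒ b b

Two distinct leftmost derivations for the same string.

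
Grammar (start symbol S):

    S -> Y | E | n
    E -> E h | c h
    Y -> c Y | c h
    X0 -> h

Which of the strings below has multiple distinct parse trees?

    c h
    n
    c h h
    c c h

c h: 2 trees
n: 1 tree
c h h: 1 tree
c c h: 1 tree

c h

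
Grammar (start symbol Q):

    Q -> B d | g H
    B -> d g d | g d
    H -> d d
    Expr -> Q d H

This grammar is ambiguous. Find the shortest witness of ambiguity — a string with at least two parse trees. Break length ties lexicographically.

g d d

length 3: g d d has 2 parse trees

Two derivations of g d d:
  Q ⇒ B d ⇒ g d d
  Q ⇒ g H ⇒ g d d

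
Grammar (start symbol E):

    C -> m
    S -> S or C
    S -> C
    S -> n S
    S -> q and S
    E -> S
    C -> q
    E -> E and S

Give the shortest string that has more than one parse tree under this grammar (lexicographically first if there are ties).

length 1: no string has ≥2 trees
length 2: no string has ≥2 trees
length 3: q and m has 2 parse trees

Two derivations of q and m:
  E ⇒ S ⇒ q and S ⇒ q and C ⇒ q and m
  E ⇒ E and S ⇒ S and S ⇒ C and S ⇒ q and S ⇒ q and C ⇒ q and m

q and m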